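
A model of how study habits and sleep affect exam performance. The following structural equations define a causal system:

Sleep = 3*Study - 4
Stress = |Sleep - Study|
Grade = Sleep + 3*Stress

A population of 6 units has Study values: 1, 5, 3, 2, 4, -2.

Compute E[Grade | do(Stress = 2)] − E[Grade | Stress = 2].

The intervention sets Stress=2 in all 6 units regardless of Study. Recomputing Grade per unit gives 5, 17, 11, 8, 14, -4; average 8.5.
Observing Stress=2 restricts to units where Stress's equation naturally yields 2: Study ∈ {1, 3}. In that subpopulation Grade = 5, 11, mean 8.
Difference = 8.5 − 8 = 0.5.

0.5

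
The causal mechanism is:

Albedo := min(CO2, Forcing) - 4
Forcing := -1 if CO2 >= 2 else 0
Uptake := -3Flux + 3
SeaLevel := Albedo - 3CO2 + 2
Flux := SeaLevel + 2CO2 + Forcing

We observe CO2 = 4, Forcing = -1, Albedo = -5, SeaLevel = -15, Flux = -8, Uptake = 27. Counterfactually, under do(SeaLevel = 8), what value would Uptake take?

-42

Under do(SeaLevel=8), the mechanism SeaLevel := Albedo - 3CO2 + 2 is discarded; SeaLevel is fixed at 8.
Forcing = -1 if CO2 >= 2 else 0  [with CO2=4]  = -1
Flux = SeaLevel + 2CO2 + Forcing  [with SeaLevel=8, CO2=4, Forcing=-1]  = 15
Uptake = -3Flux + 3  [with Flux=15]  = -42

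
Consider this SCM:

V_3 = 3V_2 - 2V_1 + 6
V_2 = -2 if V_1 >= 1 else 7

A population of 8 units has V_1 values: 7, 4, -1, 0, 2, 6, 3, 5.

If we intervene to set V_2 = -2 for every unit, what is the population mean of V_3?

-6.5

Under do(V_2=-2), V_2's equation is replaced by V_2=-2 for every unit. Per-unit V_3: -14, -8, 2, 0, -4, -12, -6, -10. Mean = -6.5.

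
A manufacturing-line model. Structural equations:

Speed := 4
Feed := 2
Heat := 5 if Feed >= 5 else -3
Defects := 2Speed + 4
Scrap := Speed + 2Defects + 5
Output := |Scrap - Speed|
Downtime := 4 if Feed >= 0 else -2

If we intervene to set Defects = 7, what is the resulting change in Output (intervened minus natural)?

-10

Under do(Defects=7), the mechanism Defects := 2Speed + 4 is discarded; Defects is fixed at 7.
Scrap = Speed + 2Defects + 5  [with Speed=4, Defects=7]  = 23
Output = |Scrap - Speed|  [with Scrap=23, Speed=4]  = 19
Without intervention: Defects = 2Speed + 4  [with Speed=4]  = 12; Scrap = Speed + 2Defects + 5  [with Speed=4, Defects=12]  = 33; Output = |Scrap - Speed|  [with Scrap=33, Speed=4]  = 29.
Change = 19 − 29 = -10.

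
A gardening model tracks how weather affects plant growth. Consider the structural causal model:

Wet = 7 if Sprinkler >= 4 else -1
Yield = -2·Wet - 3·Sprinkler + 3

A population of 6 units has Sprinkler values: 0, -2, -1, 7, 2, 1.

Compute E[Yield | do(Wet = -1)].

1.5

do(Wet=-1) breaks Wet's dependence on Sprinkler. With Wet=-1 fixed, Yield across the units is 5, 11, 8, -16, -1, 2, mean 1.5.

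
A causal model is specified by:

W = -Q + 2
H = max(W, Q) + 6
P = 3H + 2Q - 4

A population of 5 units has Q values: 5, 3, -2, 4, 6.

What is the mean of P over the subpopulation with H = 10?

E[P|H=10] averages over only the 2 units with H=10 (Q = -2, 4): P = 22, 34, mean 28.

28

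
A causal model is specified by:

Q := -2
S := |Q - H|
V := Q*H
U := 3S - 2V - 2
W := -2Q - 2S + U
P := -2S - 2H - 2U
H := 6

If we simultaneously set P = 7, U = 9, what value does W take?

-3

Setting P = 7, U = 9 by intervention discards those variables' equations.
S = |Q - H|  [with Q=-2, H=6]  = 8
W = -2Q - 2S + U  [with Q=-2, S=8, U=9]  = -3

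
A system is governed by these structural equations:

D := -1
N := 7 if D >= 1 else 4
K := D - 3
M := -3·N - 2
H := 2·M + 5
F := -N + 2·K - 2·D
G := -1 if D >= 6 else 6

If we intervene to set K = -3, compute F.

-8

Under do(K=-3), the mechanism K := D - 3 is discarded; K is fixed at -3.
N = 7 if D >= 1 else 4  [with D=-1]  = 4
F = -N + 2·K - 2·D  [with N=4, K=-3, D=-1]  = -8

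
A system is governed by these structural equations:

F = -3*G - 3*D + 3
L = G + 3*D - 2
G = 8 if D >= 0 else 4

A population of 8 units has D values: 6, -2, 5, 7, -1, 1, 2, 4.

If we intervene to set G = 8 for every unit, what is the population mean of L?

Under do(G=8), G's equation is replaced by G=8 for every unit. Per-unit L: 24, 0, 21, 27, 3, 9, 12, 18. Mean = 14.25.

14.25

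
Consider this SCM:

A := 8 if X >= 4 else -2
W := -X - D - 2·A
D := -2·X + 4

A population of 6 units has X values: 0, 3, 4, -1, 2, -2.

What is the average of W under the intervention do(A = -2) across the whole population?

1

The intervention sets A=-2 in all 6 units regardless of X. Recomputing W per unit gives 0, 3, 4, -1, 2, -2; average 1.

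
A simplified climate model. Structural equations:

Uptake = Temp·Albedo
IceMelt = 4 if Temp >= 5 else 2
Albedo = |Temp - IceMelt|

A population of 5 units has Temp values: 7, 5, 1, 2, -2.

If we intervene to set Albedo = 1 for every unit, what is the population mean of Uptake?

The intervention sets Albedo=1 in all 5 units regardless of Temp. Recomputing Uptake per unit gives 7, 5, 1, 2, -2; average 2.6.

2.6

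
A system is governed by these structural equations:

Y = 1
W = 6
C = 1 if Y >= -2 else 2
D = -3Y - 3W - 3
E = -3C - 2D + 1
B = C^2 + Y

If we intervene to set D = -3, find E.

4

Intervening sets D = -3 and removes its equation (D = -3Y - 3W - 3).
C = 1 if Y >= -2 else 2  [with Y=1]  = 1
E = -3C - 2D + 1  [with C=1, D=-3]  = 4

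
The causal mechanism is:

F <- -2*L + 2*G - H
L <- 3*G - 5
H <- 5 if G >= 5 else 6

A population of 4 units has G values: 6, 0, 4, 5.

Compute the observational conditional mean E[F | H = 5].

E[F|H=5] averages over only the 2 units with H=5 (G = 6, 5): F = -19, -15, mean -17.

-17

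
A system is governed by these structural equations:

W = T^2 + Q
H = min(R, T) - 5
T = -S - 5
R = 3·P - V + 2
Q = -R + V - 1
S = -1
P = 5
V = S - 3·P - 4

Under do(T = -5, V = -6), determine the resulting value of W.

The joint intervention fixes T = -5, V = -6, removing each variable's own equation.
R = 3·P - V + 2  [with P=5, V=-6]  = 23
Q = -R + V - 1  [with R=23, V=-6]  = -30
W = T^2 + Q  [with T=-5, Q=-30]  = -5

-5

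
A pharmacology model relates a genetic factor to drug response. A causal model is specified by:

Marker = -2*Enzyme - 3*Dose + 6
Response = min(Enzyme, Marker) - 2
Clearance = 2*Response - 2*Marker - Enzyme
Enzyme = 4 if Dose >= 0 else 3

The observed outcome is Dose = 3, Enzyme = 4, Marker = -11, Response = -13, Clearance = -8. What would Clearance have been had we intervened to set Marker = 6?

-12

do(Marker=6) replaces the equation Marker = -2*Enzyme - 3*Dose + 6 with the constant Marker = 6.
Enzyme = 4 if Dose >= 0 else 3  [with Dose=3]  = 4
Response = min(Enzyme, Marker) - 2  [with Enzyme=4, Marker=6]  = 2
Clearance = 2*Response - 2*Marker - Enzyme  [with Response=2, Marker=6, Enzyme=4]  = -12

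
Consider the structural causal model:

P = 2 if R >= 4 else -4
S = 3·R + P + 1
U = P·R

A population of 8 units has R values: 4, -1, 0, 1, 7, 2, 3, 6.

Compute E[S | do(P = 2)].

11.25

The intervention sets P=2 in all 8 units regardless of R. Recomputing S per unit gives 15, 0, 3, 6, 24, 9, 12, 21; average 11.25.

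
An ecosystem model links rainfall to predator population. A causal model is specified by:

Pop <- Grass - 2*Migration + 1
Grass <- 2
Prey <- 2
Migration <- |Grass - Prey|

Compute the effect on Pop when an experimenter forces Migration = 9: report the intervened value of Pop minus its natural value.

The intervention breaks the incoming arrows to Migration: Migration <- |Grass - Prey| no longer applies, and Migration = 9.
Pop = Grass - 2*Migration + 1  [with Grass=2, Migration=9]  = -15
Without intervention: Migration = |Grass - Prey|  [with Grass=2, Prey=2]  = 0; Pop = Grass - 2*Migration + 1  [with Grass=2, Migration=0]  = 3.
Change = -15 − 3 = -18.

-18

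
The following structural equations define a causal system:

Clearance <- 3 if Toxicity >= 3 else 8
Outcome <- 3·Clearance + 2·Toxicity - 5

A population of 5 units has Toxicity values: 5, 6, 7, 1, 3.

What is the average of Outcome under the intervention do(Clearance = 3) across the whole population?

12.8

Under do(Clearance=3), Clearance's equation is replaced by Clearance=3 for every unit. Per-unit Outcome: 14, 16, 18, 6, 10. Mean = 12.8.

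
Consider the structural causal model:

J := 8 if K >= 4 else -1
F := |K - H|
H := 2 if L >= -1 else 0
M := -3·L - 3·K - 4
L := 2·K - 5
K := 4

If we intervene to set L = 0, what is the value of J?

8

do(L=0) replaces the equation L := 2·K - 5 with the constant L = 0.
Since J is not a descendant of the intervened variable, it is unaffected.
J = 8 if K >= 4 else -1  [with K=4]  = 8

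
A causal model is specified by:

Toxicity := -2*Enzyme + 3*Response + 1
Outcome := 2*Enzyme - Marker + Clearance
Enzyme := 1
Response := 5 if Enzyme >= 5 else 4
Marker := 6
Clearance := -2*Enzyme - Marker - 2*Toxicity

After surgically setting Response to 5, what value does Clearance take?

-36

do(Response=5) replaces the equation Response := 5 if Enzyme >= 5 else 4 with the constant Response = 5.
Toxicity = -2*Enzyme + 3*Response + 1  [with Enzyme=1, Response=5]  = 14
Clearance = -2*Enzyme - Marker - 2*Toxicity  [with Enzyme=1, Marker=6, Toxicity=14]  = -36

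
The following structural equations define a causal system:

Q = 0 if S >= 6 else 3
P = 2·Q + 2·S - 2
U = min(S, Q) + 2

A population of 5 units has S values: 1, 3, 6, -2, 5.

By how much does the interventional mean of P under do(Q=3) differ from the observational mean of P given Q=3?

1.7

Every unit gets Q=3 under the intervention. P values become 6, 10, 16, 0, 14; E[P|do(Q=3)] = 9.2.
Observing Q=3 restricts to units where Q's equation naturally yields 3: S ∈ {1, 3, -2, 5}. In that subpopulation P = 6, 10, 0, 14, mean 7.5.
Difference = 9.2 − 7.5 = 1.7.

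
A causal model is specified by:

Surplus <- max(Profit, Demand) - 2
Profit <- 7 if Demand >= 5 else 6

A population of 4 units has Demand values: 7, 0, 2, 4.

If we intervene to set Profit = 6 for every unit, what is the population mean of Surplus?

4.25

do(Profit=6) breaks Profit's dependence on Demand. With Profit=6 fixed, Surplus across the units is 5, 4, 4, 4, mean 4.25.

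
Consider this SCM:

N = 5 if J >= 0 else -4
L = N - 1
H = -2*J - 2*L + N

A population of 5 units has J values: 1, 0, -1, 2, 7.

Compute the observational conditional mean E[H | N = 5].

Conditioning on N=5 selects the 4 unit(s) with J ∈ {1, 0, 2, 7}. Their H values: -5, -3, -7, -17. Mean = -8.

-8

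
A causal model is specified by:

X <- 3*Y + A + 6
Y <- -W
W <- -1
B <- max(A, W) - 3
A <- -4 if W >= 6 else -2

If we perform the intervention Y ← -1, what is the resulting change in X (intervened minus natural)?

Intervening sets Y = -1 and removes its equation (Y <- -W).
A = -4 if W >= 6 else -2  [with W=-1]  = -2
X = 3*Y + A + 6  [with Y=-1, A=-2]  = 1
Without intervention: A = -4 if W >= 6 else -2  [with W=-1]  = -2; Y = -W  [with W=-1]  = 1; X = 3*Y + A + 6  [with Y=1, A=-2]  = 7.
Change = 1 − 7 = -6.

-6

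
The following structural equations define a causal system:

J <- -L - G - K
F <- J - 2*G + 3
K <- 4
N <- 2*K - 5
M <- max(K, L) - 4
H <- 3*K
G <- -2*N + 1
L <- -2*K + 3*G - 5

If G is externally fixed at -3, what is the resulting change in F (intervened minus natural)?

-12

The intervention breaks the incoming arrows to G: G <- -2*N + 1 no longer applies, and G = -3.
L = -2*K + 3*G - 5  [with K=4, G=-3]  = -22
J = -L - G - K  [with L=-22, G=-3, K=4]  = 21
F = J - 2*G + 3  [with J=21, G=-3]  = 30
Without intervention: N = 2*K - 5  [with K=4]  = 3; G = -2*N + 1  [with N=3]  = -5; L = -2*K + 3*G - 5  [with K=4, G=-5]  = -28; J = -L - G - K  [with L=-28, G=-5, K=4]  = 29; F = J - 2*G + 3  [with J=29, G=-5]  = 42.
Change = 30 − 42 = -12.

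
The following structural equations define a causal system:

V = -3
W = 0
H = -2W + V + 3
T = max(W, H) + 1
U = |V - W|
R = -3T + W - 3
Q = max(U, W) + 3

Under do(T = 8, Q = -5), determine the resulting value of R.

-27

The joint intervention fixes T = 8, Q = -5, removing each variable's own equation.
R = -3T + W - 3  [with T=8, W=0]  = -27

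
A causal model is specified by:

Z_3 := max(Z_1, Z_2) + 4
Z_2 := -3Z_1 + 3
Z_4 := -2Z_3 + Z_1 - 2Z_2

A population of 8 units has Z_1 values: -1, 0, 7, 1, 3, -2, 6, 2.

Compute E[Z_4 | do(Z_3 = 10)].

Every unit gets Z_3=10 under the intervention. Z_4 values become -33, -26, 23, -19, -5, -40, 16, -12; E[Z_4|do(Z_3=10)] = -12.

-12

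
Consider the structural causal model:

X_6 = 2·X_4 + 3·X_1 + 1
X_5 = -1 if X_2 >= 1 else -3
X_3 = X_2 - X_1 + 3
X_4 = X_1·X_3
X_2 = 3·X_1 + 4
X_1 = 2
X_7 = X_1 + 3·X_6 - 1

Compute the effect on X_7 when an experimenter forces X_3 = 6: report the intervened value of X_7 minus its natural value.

The intervention breaks the incoming arrows to X_3: X_3 = X_2 - X_1 + 3 no longer applies, and X_3 = 6.
X_4 = X_1·X_3  [with X_1=2, X_3=6]  = 12
X_6 = 2·X_4 + 3·X_1 + 1  [with X_4=12, X_1=2]  = 31
X_7 = X_1 + 3·X_6 - 1  [with X_1=2, X_6=31]  = 94
Without intervention: X_2 = 3·X_1 + 4  [with X_1=2]  = 10; X_3 = X_2 - X_1 + 3  [with X_2=10, X_1=2]  = 11; X_4 = X_1·X_3  [with X_1=2, X_3=11]  = 22; X_6 = 2·X_4 + 3·X_1 + 1  [with X_4=22, X_1=2]  = 51; X_7 = X_1 + 3·X_6 - 1  [with X_1=2, X_6=51]  = 154.
Change = 94 − 154 = -60.

-60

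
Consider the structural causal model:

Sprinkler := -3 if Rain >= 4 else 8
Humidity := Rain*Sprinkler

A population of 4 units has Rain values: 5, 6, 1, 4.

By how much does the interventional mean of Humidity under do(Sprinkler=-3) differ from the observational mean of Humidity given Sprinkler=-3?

Under do(Sprinkler=-3), Sprinkler's equation is replaced by Sprinkler=-3 for every unit. Per-unit Humidity: -15, -18, -3, -12. Mean = -12.
E[Humidity|Sprinkler=-3] averages over only the 3 units with Sprinkler=-3 (Rain = 5, 6, 4): Humidity = -15, -18, -12, mean -15.
Difference = -12 − (-15) = 3.

3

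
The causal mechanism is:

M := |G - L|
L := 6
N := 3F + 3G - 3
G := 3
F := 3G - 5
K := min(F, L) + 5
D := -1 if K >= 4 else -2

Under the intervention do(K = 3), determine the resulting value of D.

-2

Intervening sets K = 3 and removes its equation (K := min(F, L) + 5).
D = -1 if K >= 4 else -2  [with K=3]  = -2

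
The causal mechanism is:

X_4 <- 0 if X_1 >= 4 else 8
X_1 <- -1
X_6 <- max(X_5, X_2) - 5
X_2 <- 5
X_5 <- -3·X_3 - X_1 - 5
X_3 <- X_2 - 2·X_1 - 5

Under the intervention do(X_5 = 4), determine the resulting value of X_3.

do(X_5=4) replaces the equation X_5 <- -3·X_3 - X_1 - 5 with the constant X_5 = 4.
X_3 is not downstream of the intervention, so its value is determined by the original equations.
X_3 = X_2 - 2·X_1 - 5  [with X_2=5, X_1=-1]  = 2

2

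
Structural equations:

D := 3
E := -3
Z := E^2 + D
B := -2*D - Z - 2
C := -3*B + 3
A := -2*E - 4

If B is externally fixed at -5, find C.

Intervening sets B = -5 and removes its equation (B := -2*D - Z - 2).
C = -3*B + 3  [with B=-5]  = 18

18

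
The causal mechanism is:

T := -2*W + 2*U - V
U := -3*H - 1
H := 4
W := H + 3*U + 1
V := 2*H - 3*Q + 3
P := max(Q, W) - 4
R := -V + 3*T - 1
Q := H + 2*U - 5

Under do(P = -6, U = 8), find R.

9

The joint intervention fixes P = -6, U = 8, removing each variable's own equation.
Q = H + 2*U - 5  [with H=4, U=8]  = 15
W = H + 3*U + 1  [with H=4, U=8]  = 29
V = 2*H - 3*Q + 3  [with H=4, Q=15]  = -34
T = -2*W + 2*U - V  [with W=29, U=8, V=-34]  = -8
R = -V + 3*T - 1  [with V=-34, T=-8]  = 9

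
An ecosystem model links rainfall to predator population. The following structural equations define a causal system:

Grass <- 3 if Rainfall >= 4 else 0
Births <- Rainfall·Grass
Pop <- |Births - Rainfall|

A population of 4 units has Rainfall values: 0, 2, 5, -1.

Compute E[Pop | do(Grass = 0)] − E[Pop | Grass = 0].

Every unit gets Grass=0 under the intervention. Pop values become 0, 2, 5, 1; E[Pop|do(Grass=0)] = 2.
Conditioning on Grass=0 selects the 3 unit(s) with Rainfall ∈ {0, 2, -1}. Their Pop values: 0, 2, 1. Mean = 1.
Difference = 2 − 1 = 1.

1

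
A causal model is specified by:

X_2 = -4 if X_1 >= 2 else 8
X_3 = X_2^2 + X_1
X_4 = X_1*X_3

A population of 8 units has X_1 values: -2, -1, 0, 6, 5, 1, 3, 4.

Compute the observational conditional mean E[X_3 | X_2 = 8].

Conditioning on X_2=8 selects the 4 unit(s) with X_1 ∈ {-2, -1, 0, 1}. Their X_3 values: 62, 63, 64, 65. Mean = 63.5.

63.5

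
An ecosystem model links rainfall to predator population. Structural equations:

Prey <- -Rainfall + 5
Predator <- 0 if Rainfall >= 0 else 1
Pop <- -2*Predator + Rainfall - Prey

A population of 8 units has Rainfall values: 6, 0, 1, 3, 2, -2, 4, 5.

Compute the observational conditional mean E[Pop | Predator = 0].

Observing Predator=0 restricts to units where Predator's equation naturally yields 0: Rainfall ∈ {6, 0, 1, 3, 2, 4, 5}. In that subpopulation Pop = 7, -5, -3, 1, -1, 3, 5, mean 1.

1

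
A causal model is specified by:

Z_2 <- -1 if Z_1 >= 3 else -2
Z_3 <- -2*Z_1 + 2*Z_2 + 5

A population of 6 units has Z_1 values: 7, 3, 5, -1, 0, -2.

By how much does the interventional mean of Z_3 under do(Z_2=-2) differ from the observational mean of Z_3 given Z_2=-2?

Every unit gets Z_2=-2 under the intervention. Z_3 values become -13, -5, -9, 3, 1, 5; E[Z_3|do(Z_2=-2)] = -3.
Conditioning on Z_2=-2 selects the 3 unit(s) with Z_1 ∈ {-1, 0, -2}. Their Z_3 values: 3, 1, 5. Mean = 3.
Difference = -3 − 3 = -6.

-6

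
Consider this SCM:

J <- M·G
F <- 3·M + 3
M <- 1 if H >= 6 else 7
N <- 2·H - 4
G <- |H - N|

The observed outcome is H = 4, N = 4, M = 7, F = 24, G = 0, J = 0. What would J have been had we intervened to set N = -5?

Under do(N=-5), the mechanism N <- 2·H - 4 is discarded; N is fixed at -5.
M = 1 if H >= 6 else 7  [with H=4]  = 7
G = |H - N|  [with H=4, N=-5]  = 9
J = M·G  [with M=7, G=9]  = 63

63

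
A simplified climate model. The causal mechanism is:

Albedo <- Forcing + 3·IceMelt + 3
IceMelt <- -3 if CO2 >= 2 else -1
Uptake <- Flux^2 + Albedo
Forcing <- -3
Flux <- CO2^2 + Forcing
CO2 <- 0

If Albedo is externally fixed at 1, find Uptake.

Under do(Albedo=1), the mechanism Albedo <- Forcing + 3·IceMelt + 3 is discarded; Albedo is fixed at 1.
Flux = CO2^2 + Forcing  [with CO2=0, Forcing=-3]  = -3
Uptake = Flux^2 + Albedo  [with Flux=-3, Albedo=1]  = 10

10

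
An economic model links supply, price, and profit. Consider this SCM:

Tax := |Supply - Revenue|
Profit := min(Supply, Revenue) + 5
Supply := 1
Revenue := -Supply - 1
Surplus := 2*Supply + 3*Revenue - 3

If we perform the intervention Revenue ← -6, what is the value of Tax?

7

The intervention breaks the incoming arrows to Revenue: Revenue := -Supply - 1 no longer applies, and Revenue = -6.
Tax = |Supply - Revenue|  [with Supply=1, Revenue=-6]  = 7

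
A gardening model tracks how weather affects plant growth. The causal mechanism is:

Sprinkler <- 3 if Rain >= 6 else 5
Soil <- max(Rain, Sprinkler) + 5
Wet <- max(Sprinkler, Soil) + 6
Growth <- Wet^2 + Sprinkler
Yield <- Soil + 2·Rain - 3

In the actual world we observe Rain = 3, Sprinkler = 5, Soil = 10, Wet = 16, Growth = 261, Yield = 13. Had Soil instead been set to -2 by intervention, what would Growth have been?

do(Soil=-2) replaces the equation Soil <- max(Rain, Sprinkler) + 5 with the constant Soil = -2.
Sprinkler = 3 if Rain >= 6 else 5  [with Rain=3]  = 5
Wet = max(Sprinkler, Soil) + 6  [with Sprinkler=5, Soil=-2]  = 11
Growth = Wet^2 + Sprinkler  [with Wet=11, Sprinkler=5]  = 126

126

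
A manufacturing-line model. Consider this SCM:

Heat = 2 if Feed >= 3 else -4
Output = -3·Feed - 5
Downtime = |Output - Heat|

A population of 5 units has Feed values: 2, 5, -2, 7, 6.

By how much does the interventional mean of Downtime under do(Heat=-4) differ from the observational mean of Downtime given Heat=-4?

Every unit gets Heat=-4 under the intervention. Downtime values become 7, 16, 5, 22, 19; E[Downtime|do(Heat=-4)] = 13.8.
Observing Heat=-4 restricts to units where Heat's equation naturally yields -4: Feed ∈ {2, -2}. In that subpopulation Downtime = 7, 5, mean 6.
Difference = 13.8 − 6 = 7.8.

7.8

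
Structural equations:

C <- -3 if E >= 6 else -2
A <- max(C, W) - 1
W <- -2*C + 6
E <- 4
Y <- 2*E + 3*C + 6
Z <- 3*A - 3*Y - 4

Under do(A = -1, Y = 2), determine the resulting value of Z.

-13

The joint intervention fixes A = -1, Y = 2, removing each variable's own equation.
Z = 3*A - 3*Y - 4  [with A=-1, Y=2]  = -13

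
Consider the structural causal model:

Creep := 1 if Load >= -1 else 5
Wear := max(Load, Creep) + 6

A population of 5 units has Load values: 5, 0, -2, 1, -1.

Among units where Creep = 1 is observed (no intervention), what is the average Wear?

8

E[Wear|Creep=1] averages over only the 4 units with Creep=1 (Load = 5, 0, 1, -1): Wear = 11, 7, 7, 7, mean 8.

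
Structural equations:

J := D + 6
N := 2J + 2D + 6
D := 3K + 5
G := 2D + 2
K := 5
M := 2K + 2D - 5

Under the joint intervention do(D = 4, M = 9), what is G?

10

Setting D = 4, M = 9 by intervention discards those variables' equations.
G = 2D + 2  [with D=4]  = 10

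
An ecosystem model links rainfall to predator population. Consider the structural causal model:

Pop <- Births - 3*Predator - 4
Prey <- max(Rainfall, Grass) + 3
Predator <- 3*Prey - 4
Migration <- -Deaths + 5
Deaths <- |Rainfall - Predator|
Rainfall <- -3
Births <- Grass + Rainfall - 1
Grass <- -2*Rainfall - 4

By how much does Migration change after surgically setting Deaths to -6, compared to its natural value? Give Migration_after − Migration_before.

Intervening sets Deaths = -6 and removes its equation (Deaths <- |Rainfall - Predator|).
Migration = -Deaths + 5  [with Deaths=-6]  = 11
Without intervention: Grass = -2*Rainfall - 4  [with Rainfall=-3]  = 2; Prey = max(Rainfall, Grass) + 3  [with Rainfall=-3, Grass=2]  = 5; Predator = 3*Prey - 4  [with Prey=5]  = 11; Deaths = |Rainfall - Predator|  [with Rainfall=-3, Predator=11]  = 14; Migration = -Deaths + 5  [with Deaths=14]  = -9.
Change = 11 − (-9) = 20.

20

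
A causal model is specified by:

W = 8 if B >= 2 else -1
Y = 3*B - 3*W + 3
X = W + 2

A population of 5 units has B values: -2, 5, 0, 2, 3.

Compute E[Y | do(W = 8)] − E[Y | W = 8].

-5.2

Every unit gets W=8 under the intervention. Y values become -27, -6, -21, -15, -12; E[Y|do(W=8)] = -16.2.
E[Y|W=8] averages over only the 3 units with W=8 (B = 5, 2, 3): Y = -6, -15, -12, mean -11.
Difference = -16.2 − (-11) = -5.2.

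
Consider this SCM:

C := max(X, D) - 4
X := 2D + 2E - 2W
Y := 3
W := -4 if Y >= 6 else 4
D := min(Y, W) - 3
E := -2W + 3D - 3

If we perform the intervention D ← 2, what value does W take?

Under do(D=2), the mechanism D := min(Y, W) - 3 is discarded; D is fixed at 2.
Since W is not a descendant of the intervened variable, it is unaffected.
W = -4 if Y >= 6 else 4  [with Y=3]  = 4

4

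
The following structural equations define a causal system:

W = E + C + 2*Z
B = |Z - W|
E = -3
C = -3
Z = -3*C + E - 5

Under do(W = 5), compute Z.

1

Under do(W=5), the mechanism W = E + C + 2*Z is discarded; W is fixed at 5.
Since Z is not a descendant of the intervened variable, it is unaffected.
Z = -3*C + E - 5  [with C=-3, E=-3]  = 1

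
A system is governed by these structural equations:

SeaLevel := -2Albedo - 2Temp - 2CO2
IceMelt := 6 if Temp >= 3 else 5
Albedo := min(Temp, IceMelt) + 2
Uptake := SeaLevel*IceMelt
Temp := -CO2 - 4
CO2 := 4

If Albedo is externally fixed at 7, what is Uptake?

-30

Under do(Albedo=7), the mechanism Albedo := min(Temp, IceMelt) + 2 is discarded; Albedo is fixed at 7.
Temp = -CO2 - 4  [with CO2=4]  = -8
IceMelt = 6 if Temp >= 3 else 5  [with Temp=-8]  = 5
SeaLevel = -2Albedo - 2Temp - 2CO2  [with Albedo=7, Temp=-8, CO2=4]  = -6
Uptake = SeaLevel*IceMelt  [with SeaLevel=-6, IceMelt=5]  = -30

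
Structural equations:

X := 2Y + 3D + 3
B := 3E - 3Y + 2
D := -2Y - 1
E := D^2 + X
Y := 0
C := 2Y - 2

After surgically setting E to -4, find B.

-10

Intervening sets E = -4 and removes its equation (E := D^2 + X).
B = 3E - 3Y + 2  [with E=-4, Y=0]  = -10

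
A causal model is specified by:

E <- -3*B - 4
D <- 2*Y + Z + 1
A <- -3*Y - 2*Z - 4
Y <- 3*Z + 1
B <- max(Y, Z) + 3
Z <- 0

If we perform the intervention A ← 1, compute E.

-16

The intervention breaks the incoming arrows to A: A <- -3*Y - 2*Z - 4 no longer applies, and A = 1.
No directed path runs from A to E, so E keeps its natural value.
Y = 3*Z + 1  [with Z=0]  = 1
B = max(Y, Z) + 3  [with Y=1, Z=0]  = 4
E = -3*B - 4  [with B=4]  = -16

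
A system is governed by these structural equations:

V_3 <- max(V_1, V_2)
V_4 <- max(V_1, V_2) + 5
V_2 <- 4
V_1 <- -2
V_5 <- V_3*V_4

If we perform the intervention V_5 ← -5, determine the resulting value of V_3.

do(V_5=-5) replaces the equation V_5 <- V_3*V_4 with the constant V_5 = -5.
V_3 is not downstream of the intervention, so its value is determined by the original equations.
V_3 = max(V_1, V_2)  [with V_1=-2, V_2=4]  = 4

4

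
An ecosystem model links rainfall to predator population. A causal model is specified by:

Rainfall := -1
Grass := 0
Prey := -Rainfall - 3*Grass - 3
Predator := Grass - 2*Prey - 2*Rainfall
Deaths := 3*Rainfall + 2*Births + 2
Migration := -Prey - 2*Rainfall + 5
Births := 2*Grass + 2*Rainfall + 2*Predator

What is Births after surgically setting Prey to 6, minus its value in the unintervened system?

-32

do(Prey=6) replaces the equation Prey := -Rainfall - 3*Grass - 3 with the constant Prey = 6.
Predator = Grass - 2*Prey - 2*Rainfall  [with Grass=0, Prey=6, Rainfall=-1]  = -10
Births = 2*Grass + 2*Rainfall + 2*Predator  [with Grass=0, Rainfall=-1, Predator=-10]  = -22
Without intervention: Prey = -Rainfall - 3*Grass - 3  [with Rainfall=-1, Grass=0]  = -2; Predator = Grass - 2*Prey - 2*Rainfall  [with Grass=0, Prey=-2, Rainfall=-1]  = 6; Births = 2*Grass + 2*Rainfall + 2*Predator  [with Grass=0, Rainfall=-1, Predator=6]  = 10.
Change = -22 − 10 = -32.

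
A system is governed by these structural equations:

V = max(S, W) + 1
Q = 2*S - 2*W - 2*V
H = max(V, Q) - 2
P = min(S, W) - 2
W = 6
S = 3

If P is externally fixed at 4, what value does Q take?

-20

Intervening sets P = 4 and removes its equation (P = min(S, W) - 2).
No directed path runs from P to Q, so Q keeps its natural value.
V = max(S, W) + 1  [with S=3, W=6]  = 7
Q = 2*S - 2*W - 2*V  [with S=3, W=6, V=7]  = -20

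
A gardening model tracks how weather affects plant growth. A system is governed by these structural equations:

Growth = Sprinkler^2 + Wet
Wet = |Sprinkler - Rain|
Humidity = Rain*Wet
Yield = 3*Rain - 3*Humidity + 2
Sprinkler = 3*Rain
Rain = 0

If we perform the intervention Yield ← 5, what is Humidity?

do(Yield=5) replaces the equation Yield = 3*Rain - 3*Humidity + 2 with the constant Yield = 5.
Since Humidity is not a descendant of the intervened variable, it is unaffected.
Sprinkler = 3*Rain  [with Rain=0]  = 0
Wet = |Sprinkler - Rain|  [with Sprinkler=0, Rain=0]  = 0
Humidity = Rain*Wet  [with Rain=0, Wet=0]  = 0

0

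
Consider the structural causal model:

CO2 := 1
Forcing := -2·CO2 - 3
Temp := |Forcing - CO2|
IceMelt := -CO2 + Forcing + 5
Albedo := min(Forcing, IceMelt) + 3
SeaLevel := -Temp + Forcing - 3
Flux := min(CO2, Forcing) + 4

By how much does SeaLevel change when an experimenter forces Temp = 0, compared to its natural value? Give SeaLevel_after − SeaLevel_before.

6

The intervention breaks the incoming arrows to Temp: Temp := |Forcing - CO2| no longer applies, and Temp = 0.
Forcing = -2·CO2 - 3  [with CO2=1]  = -5
SeaLevel = -Temp + Forcing - 3  [with Temp=0, Forcing=-5]  = -8
Without intervention: Forcing = -2·CO2 - 3  [with CO2=1]  = -5; Temp = |Forcing - CO2|  [with Forcing=-5, CO2=1]  = 6; SeaLevel = -Temp + Forcing - 3  [with Temp=6, Forcing=-5]  = -14.
Change = -8 − (-14) = 6.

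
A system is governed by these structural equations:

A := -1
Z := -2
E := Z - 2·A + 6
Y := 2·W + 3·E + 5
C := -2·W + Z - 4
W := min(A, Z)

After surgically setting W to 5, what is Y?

The intervention breaks the incoming arrows to W: W := min(A, Z) no longer applies, and W = 5.
E = Z - 2·A + 6  [with Z=-2, A=-1]  = 6
Y = 2·W + 3·E + 5  [with W=5, E=6]  = 33

33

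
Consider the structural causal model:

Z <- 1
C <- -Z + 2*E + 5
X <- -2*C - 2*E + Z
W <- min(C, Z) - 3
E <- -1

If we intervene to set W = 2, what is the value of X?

The intervention breaks the incoming arrows to W: W <- min(C, Z) - 3 no longer applies, and W = 2.
Since X is not a descendant of the intervened variable, it is unaffected.
C = -Z + 2*E + 5  [with Z=1, E=-1]  = 2
X = -2*C - 2*E + Z  [with C=2, E=-1, Z=1]  = -1

-1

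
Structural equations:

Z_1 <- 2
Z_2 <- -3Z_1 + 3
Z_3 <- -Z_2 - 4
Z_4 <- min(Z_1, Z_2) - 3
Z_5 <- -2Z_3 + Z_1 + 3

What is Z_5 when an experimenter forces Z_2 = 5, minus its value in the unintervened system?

do(Z_2=5) replaces the equation Z_2 <- -3Z_1 + 3 with the constant Z_2 = 5.
Z_3 = -Z_2 - 4  [with Z_2=5]  = -9
Z_5 = -2Z_3 + Z_1 + 3  [with Z_3=-9, Z_1=2]  = 23
Without intervention: Z_2 = -3Z_1 + 3  [with Z_1=2]  = -3; Z_3 = -Z_2 - 4  [with Z_2=-3]  = -1; Z_5 = -2Z_3 + Z_1 + 3  [with Z_3=-1, Z_1=2]  = 7.
Change = 23 − 7 = 16.

16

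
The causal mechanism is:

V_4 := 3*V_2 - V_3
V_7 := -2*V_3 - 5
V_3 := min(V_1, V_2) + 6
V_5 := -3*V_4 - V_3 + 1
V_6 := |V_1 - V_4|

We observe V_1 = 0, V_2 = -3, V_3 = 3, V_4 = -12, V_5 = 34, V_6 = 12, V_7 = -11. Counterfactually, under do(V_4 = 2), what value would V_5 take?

-8

Intervening sets V_4 = 2 and removes its equation (V_4 := 3*V_2 - V_3).
V_3 = min(V_1, V_2) + 6  [with V_1=0, V_2=-3]  = 3
V_5 = -3*V_4 - V_3 + 1  [with V_4=2, V_3=3]  = -8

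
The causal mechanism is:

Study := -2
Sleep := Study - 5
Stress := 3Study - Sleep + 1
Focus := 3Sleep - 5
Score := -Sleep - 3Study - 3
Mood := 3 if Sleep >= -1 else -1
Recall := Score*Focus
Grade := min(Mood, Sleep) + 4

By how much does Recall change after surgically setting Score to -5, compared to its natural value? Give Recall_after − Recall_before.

Under do(Score=-5), the mechanism Score := -Sleep - 3Study - 3 is discarded; Score is fixed at -5.
Sleep = Study - 5  [with Study=-2]  = -7
Focus = 3Sleep - 5  [with Sleep=-7]  = -26
Recall = Score*Focus  [with Score=-5, Focus=-26]  = 130
Without intervention: Sleep = Study - 5  [with Study=-2]  = -7; Focus = 3Sleep - 5  [with Sleep=-7]  = -26; Score = -Sleep - 3Study - 3  [with Sleep=-7, Study=-2]  = 10; Recall = Score*Focus  [with Score=10, Focus=-26]  = -260.
Change = 130 − (-260) = 390.

390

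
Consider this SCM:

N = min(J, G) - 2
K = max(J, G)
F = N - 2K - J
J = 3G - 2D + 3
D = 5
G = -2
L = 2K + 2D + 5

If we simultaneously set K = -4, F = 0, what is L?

7

The joint intervention fixes K = -4, F = 0, removing each variable's own equation.
L = 2K + 2D + 5  [with K=-4, D=5]  = 7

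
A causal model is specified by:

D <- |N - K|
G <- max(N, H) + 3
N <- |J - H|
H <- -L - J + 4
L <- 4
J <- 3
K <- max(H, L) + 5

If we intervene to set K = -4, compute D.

10

The intervention breaks the incoming arrows to K: K <- max(H, L) + 5 no longer applies, and K = -4.
H = -L - J + 4  [with L=4, J=3]  = -3
N = |J - H|  [with J=3, H=-3]  = 6
D = |N - K|  [with N=6, K=-4]  = 10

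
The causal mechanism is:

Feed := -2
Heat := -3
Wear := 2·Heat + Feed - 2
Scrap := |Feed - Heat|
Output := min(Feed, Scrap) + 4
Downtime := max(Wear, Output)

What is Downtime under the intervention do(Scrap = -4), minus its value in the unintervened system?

Under do(Scrap=-4), the mechanism Scrap := |Feed - Heat| is discarded; Scrap is fixed at -4.
Wear = 2·Heat + Feed - 2  [with Heat=-3, Feed=-2]  = -10
Output = min(Feed, Scrap) + 4  [with Feed=-2, Scrap=-4]  = 0
Downtime = max(Wear, Output)  [with Wear=-10, Output=0]  = 0
Without intervention: Wear = 2·Heat + Feed - 2  [with Heat=-3, Feed=-2]  = -10; Scrap = |Feed - Heat|  [with Feed=-2, Heat=-3]  = 1; Output = min(Feed, Scrap) + 4  [with Feed=-2, Scrap=1]  = 2; Downtime = max(Wear, Output)  [with Wear=-10, Output=2]  = 2.
Change = 0 − 2 = -2.

-2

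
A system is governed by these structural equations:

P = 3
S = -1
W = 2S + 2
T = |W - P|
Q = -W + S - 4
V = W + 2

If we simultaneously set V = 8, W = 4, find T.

Under do(V = 8, W = 4), each intervened variable's structural equation is replaced by its fixed value.
T = |W - P|  [with W=4, P=3]  = 1

1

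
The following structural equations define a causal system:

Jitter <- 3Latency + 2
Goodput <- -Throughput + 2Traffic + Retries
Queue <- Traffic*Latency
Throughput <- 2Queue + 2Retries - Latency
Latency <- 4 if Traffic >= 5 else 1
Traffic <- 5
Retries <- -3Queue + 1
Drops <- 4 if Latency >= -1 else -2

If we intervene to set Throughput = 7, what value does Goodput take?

do(Throughput=7) replaces the equation Throughput <- 2Queue + 2Retries - Latency with the constant Throughput = 7.
Latency = 4 if Traffic >= 5 else 1  [with Traffic=5]  = 4
Queue = Traffic*Latency  [with Traffic=5, Latency=4]  = 20
Retries = -3Queue + 1  [with Queue=20]  = -59
Goodput = -Throughput + 2Traffic + Retries  [with Throughput=7, Traffic=5, Retries=-59]  = -56

-56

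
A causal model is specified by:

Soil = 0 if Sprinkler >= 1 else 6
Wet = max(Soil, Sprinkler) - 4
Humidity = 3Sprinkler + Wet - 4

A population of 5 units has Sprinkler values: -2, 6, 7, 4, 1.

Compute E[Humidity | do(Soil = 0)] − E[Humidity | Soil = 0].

-4.8

do(Soil=0) breaks Soil's dependence on Sprinkler. With Soil=0 fixed, Humidity across the units is -14, 16, 20, 8, -4, mean 5.2.
E[Humidity|Soil=0] averages over only the 4 units with Soil=0 (Sprinkler = 6, 7, 4, 1): Humidity = 16, 20, 8, -4, mean 10.
Difference = 5.2 − 10 = -4.8.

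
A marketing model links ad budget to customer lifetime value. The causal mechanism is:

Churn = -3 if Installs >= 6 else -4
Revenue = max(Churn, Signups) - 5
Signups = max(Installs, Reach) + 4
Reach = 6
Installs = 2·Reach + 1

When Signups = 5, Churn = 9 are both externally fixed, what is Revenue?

4

Setting Signups = 5, Churn = 9 by intervention discards those variables' equations.
Revenue = max(Churn, Signups) - 5  [with Churn=9, Signups=5]  = 4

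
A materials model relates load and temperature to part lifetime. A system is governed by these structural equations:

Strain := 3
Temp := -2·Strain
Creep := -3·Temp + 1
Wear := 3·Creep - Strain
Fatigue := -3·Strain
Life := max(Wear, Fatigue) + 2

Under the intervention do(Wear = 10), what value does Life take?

Under do(Wear=10), the mechanism Wear := 3·Creep - Strain is discarded; Wear is fixed at 10.
Fatigue = -3·Strain  [with Strain=3]  = -9
Life = max(Wear, Fatigue) + 2  [with Wear=10, Fatigue=-9]  = 12

12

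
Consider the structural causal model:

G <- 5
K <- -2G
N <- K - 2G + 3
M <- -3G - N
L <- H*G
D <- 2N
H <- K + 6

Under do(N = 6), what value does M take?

-21

The intervention breaks the incoming arrows to N: N <- K - 2G + 3 no longer applies, and N = 6.
M = -3G - N  [with G=5, N=6]  = -21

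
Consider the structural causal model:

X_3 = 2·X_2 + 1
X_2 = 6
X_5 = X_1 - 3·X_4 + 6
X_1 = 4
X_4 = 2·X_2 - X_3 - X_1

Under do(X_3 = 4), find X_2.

6

Under do(X_3=4), the mechanism X_3 = 2·X_2 + 1 is discarded; X_3 is fixed at 4.
Since X_2 is not a descendant of the intervened variable, it is unaffected.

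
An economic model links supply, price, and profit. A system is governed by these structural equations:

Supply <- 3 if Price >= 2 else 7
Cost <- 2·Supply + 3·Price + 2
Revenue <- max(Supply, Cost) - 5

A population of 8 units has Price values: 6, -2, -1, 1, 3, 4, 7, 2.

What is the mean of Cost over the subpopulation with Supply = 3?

21.2

E[Cost|Supply=3] averages over only the 5 units with Supply=3 (Price = 6, 3, 4, 7, 2): Cost = 26, 17, 20, 29, 14, mean 21.2.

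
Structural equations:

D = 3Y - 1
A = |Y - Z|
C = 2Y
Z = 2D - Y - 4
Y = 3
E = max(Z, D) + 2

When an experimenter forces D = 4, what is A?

Under do(D=4), the mechanism D = 3Y - 1 is discarded; D is fixed at 4.
Z = 2D - Y - 4  [with D=4, Y=3]  = 1
A = |Y - Z|  [with Y=3, Z=1]  = 2

2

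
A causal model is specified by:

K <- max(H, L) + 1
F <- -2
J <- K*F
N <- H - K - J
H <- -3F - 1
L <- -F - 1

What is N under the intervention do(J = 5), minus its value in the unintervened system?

-17

The intervention breaks the incoming arrows to J: J <- K*F no longer applies, and J = 5.
L = -F - 1  [with F=-2]  = 1
H = -3F - 1  [with F=-2]  = 5
K = max(H, L) + 1  [with H=5, L=1]  = 6
N = H - K - J  [with H=5, K=6, J=5]  = -6
Without intervention: L = -F - 1  [with F=-2]  = 1; H = -3F - 1  [with F=-2]  = 5; K = max(H, L) + 1  [with H=5, L=1]  = 6; J = K*F  [with K=6, F=-2]  = -12; N = H - K - J  [with H=5, K=6, J=-12]  = 11.
Change = -6 − 11 = -17.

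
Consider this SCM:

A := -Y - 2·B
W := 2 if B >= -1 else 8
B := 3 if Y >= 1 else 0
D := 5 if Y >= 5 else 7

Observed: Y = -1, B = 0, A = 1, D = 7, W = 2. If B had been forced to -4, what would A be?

9

The intervention breaks the incoming arrows to B: B := 3 if Y >= 1 else 0 no longer applies, and B = -4.
A = -Y - 2·B  [with Y=-1, B=-4]  = 9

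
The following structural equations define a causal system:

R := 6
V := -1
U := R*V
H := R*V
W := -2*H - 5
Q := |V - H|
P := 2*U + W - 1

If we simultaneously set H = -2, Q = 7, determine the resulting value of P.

Setting H = -2, Q = 7 by intervention discards those variables' equations.
U = R*V  [with R=6, V=-1]  = -6
W = -2*H - 5  [with H=-2]  = -1
P = 2*U + W - 1  [with U=-6, W=-1]  = -14

-14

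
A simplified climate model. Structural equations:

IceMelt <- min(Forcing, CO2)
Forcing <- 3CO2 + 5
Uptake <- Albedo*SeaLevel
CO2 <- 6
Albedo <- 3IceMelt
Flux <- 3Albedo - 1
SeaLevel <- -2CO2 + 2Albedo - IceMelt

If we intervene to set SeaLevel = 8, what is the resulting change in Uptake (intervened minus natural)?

Under do(SeaLevel=8), the mechanism SeaLevel <- -2CO2 + 2Albedo - IceMelt is discarded; SeaLevel is fixed at 8.
Forcing = 3CO2 + 5  [with CO2=6]  = 23
IceMelt = min(Forcing, CO2)  [with Forcing=23, CO2=6]  = 6
Albedo = 3IceMelt  [with IceMelt=6]  = 18
Uptake = Albedo*SeaLevel  [with Albedo=18, SeaLevel=8]  = 144
Without intervention: Forcing = 3CO2 + 5  [with CO2=6]  = 23; IceMelt = min(Forcing, CO2)  [with Forcing=23, CO2=6]  = 6; Albedo = 3IceMelt  [with IceMelt=6]  = 18; SeaLevel = -2CO2 + 2Albedo - IceMelt  [with CO2=6, Albedo=18, IceMelt=6]  = 18; Uptake = Albedo*SeaLevel  [with Albedo=18, SeaLevel=18]  = 324.
Change = 144 − 324 = -180.

-180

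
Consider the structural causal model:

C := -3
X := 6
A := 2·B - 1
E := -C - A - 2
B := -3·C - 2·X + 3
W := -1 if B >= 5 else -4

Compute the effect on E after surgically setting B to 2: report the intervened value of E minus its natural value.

-4

The intervention breaks the incoming arrows to B: B := -3·C - 2·X + 3 no longer applies, and B = 2.
A = 2·B - 1  [with B=2]  = 3
E = -C - A - 2  [with C=-3, A=3]  = -2
Without intervention: B = -3·C - 2·X + 3  [with C=-3, X=6]  = 0; A = 2·B - 1  [with B=0]  = -1; E = -C - A - 2  [with C=-3, A=-1]  = 2.
Change = -2 − 2 = -4.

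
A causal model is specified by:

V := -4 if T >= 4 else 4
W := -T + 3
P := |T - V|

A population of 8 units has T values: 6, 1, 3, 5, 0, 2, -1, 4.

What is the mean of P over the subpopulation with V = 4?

3

E[P|V=4] averages over only the 5 units with V=4 (T = 1, 3, 0, 2, -1): P = 3, 1, 4, 2, 5, mean 3.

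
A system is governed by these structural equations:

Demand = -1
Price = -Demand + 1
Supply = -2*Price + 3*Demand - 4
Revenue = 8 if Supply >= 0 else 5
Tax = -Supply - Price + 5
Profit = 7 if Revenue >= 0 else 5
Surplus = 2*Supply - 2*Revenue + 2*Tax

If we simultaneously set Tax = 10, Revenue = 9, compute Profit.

7

Setting Tax = 10, Revenue = 9 by intervention discards those variables' equations.
Profit = 7 if Revenue >= 0 else 5  [with Revenue=9]  = 7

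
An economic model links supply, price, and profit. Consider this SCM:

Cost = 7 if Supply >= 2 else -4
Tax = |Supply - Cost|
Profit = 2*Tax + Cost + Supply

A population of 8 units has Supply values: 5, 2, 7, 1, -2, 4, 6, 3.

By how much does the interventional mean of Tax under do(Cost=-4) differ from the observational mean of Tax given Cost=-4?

The intervention sets Cost=-4 in all 8 units regardless of Supply. Recomputing Tax per unit gives 9, 6, 11, 5, 2, 8, 10, 7; average 7.25.
E[Tax|Cost=-4] averages over only the 2 units with Cost=-4 (Supply = 1, -2): Tax = 5, 2, mean 3.5.
Difference = 7.25 − 3.5 = 3.75.

3.75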